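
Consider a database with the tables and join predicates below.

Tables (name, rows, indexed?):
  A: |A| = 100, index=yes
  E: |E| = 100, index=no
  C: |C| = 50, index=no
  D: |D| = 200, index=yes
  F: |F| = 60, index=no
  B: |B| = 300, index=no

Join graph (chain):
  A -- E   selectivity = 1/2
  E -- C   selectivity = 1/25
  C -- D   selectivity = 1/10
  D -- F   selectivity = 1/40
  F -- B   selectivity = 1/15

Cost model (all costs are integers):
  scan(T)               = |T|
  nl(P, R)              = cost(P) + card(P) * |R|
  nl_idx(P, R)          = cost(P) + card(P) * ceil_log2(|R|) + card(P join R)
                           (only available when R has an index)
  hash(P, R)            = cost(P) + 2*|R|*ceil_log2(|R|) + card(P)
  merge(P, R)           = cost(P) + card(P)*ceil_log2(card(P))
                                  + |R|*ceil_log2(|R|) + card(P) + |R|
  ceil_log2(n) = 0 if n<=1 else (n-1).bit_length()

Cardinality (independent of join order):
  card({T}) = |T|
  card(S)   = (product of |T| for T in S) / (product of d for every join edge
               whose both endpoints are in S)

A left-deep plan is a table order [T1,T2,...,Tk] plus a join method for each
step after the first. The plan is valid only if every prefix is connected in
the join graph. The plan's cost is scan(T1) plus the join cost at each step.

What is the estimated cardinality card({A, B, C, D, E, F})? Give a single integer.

Tables in S: A(100), B(300), C(50), D(200), E(100), F(60)
Edges inside S: A-E(d=2), E-C(d=25), C-D(d=10), D-F(d=40), F-B(d=15)
numerator = 100 * 300 * 50 * 200 * 100 * 60 = 1800000000000
denominator = 2 * 25 * 10 * 40 * 15 = 300000
card(S) = 1800000000000 / 300000 = 6000000

6000000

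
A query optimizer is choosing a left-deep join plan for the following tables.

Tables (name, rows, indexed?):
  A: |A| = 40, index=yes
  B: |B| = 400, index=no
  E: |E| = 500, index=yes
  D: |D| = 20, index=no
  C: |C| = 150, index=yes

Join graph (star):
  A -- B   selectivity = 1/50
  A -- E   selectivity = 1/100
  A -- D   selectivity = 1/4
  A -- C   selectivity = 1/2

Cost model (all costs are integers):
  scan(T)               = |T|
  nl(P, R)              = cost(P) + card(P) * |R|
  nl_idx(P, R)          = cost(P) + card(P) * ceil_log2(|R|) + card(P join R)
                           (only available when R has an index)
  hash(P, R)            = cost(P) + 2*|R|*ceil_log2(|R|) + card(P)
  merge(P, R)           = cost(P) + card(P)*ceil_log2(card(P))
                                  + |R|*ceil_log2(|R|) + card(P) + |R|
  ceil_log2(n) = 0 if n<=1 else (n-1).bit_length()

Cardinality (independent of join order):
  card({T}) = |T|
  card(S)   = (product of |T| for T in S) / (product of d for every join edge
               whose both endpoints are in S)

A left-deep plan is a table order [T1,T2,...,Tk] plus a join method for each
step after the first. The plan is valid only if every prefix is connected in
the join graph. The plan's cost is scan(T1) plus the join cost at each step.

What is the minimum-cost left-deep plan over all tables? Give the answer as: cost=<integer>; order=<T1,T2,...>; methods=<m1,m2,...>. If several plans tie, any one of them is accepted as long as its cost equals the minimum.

Selinger DP (subsets sized 1..n):
  {A}: scan cost=40, card=40
  {B}: scan cost=400, card=400
  {E}: scan cost=500, card=500
  {D}: scan cost=20, card=20
  {C}: scan cost=150, card=150
  {AB}: card=320; try (A,hash)→1280, (A,nl_idx)→3120, (B,merge)→4320, (A,merge)→4680, (B,hash)→7280, (B,nl)→16040 …(+1); best=1280 via (A,hash)
  {AE}: card=200; try (E,nl_idx)→600, (A,hash)→1480, (A,nl_idx)→3700, (E,merge)→5320, (A,merge)→5780, (E,hash)→9080 …(+2); best=600 via (E,nl_idx)
  {AD}: card=200; try (D,hash)→280, (A,nl_idx)→340, (A,merge)→420, (D,merge)→440, (A,hash)→520, (A,nl)→820 …(+1); best=280 via (D,hash)
  {AC}: card=3000; try (A,hash)→780, (C,merge)→1670, (A,merge)→1780, (C,hash)→2480, (C,nl_idx)→3360, (A,nl_idx)→4050 …(+2); best=780 via (A,hash)
  {ABE}: card=1600; try (E,nl_idx)→5760, (B,merge)→6400, (B,hash)→8000, (E,merge)→9480, (E,hash)→10600, (B,nl)→80600 …(+1); best=5760 via (E,nl_idx)
  {ABD}: card=1600; try (D,hash)→1800, (D,merge)→4600, (B,merge)→6080, (D,nl)→7680, (B,hash)→7680, (B,nl)→80280; best=1800 via (D,hash)
  {ABC}: card=24000; try (C,hash)→4000, (C,merge)→5830, (B,hash)→10980, (C,nl_idx)→27840, (B,merge)→43780, (C,nl)→49280 …(+1); best=4000 via (C,hash)
  {ADE}: card=1000; try (D,hash)→1000, (D,merge)→2520, (E,nl_idx)→3080, (D,nl)→4600, (E,merge)→7080, (E,hash)→9480 …(+1); best=1000 via (D,hash)
  {ACE}: card=15000; try (C,hash)→3200, (C,merge)→3750, (E,hash)→12780, (C,nl_idx)→17200, (C,nl)→30600, (E,nl_idx)→42780 …(+2); best=3200 via (C,hash)
  {ACD}: card=15000; try (C,hash)→2880, (C,merge)→3430, (D,hash)→3980, (C,nl_idx)→16880, (C,nl)→30280, (D,merge)→39900 …(+1); best=2880 via (C,hash)
  {ABDE}: card=8000; try (D,hash)→7560, (B,hash)→9200, (E,hash)→12400, (B,merge)→16000, (E,nl_idx)→24200, (D,merge)→25080 …(+4); best=7560 via (D,hash)
  {ABCE}: card=120000; try (C,hash)→9760, (B,hash)→25400, (C,merge)→26310, (E,hash)→37000, (C,nl_idx)→138560, (B,merge)→232200 …(+5); best=9760 via (C,hash)
  {ABCD}: card=120000; try (C,hash)→5800, (C,merge)→22350, (B,hash)→25080, (D,hash)→28200, (C,nl_idx)→134600, (B,merge)→231880 …(+4); best=5800 via (C,hash)
  {ACDE}: card=75000; try (C,hash)→4400, (C,merge)→13350, (D,hash)→18400, (E,hash)→26880, (C,nl_idx)→84000, (C,nl)→151000 …(+5); best=4400 via (C,hash)
  {ABCDE}: card=600000; try (C,hash)→17960, (B,hash)→86600, (C,merge)→120910, (D,hash)→129960, (E,hash)→134800, (C,nl_idx)→671560 …(+8); best=17960 via (C,hash)

cost=17960; order=B,A,E,D,C; methods=hash,nl_idx,hash,hash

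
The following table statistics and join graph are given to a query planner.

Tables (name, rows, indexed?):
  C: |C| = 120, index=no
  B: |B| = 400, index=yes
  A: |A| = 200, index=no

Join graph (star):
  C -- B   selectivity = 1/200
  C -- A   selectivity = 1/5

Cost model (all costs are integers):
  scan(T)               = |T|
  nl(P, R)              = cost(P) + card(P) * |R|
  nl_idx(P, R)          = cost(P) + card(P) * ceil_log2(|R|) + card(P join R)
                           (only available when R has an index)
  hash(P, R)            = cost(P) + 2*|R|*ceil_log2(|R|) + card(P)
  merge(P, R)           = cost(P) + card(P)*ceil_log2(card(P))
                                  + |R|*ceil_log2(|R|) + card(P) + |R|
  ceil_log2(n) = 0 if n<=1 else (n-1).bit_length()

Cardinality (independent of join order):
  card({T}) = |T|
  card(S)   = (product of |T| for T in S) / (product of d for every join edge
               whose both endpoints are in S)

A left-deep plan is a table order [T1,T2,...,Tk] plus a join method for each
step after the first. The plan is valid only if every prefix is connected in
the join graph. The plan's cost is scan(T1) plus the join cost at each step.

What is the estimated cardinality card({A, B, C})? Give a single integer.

Tables in S: A(200), B(400), C(120)
Edges inside S: C-B(d=200), C-A(d=5)
numerator = 200 * 400 * 120 = 9600000
denominator = 200 * 5 = 1000
card(S) = 9600000 / 1000 = 9600

9600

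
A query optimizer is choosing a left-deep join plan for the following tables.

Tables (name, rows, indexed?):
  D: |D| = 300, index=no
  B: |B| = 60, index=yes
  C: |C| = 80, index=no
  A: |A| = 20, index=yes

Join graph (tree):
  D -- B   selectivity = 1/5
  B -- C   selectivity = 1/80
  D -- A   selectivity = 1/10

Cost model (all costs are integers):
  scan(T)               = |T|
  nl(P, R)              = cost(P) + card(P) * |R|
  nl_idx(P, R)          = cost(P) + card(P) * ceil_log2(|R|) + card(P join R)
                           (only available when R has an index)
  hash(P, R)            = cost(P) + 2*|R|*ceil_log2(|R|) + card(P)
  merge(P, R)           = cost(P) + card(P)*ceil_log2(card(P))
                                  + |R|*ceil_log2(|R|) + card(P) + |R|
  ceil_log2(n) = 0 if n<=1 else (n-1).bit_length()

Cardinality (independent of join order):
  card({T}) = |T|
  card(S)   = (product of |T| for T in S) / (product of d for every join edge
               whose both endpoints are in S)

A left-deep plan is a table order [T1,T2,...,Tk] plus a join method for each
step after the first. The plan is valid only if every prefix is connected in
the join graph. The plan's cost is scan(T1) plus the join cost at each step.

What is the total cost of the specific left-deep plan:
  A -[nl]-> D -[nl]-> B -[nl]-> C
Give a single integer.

618020

step 1: scan A: cost=20, card=20
step 2: join D via nl
    card(P join D) = 20*300/(10) = 600
    cost = 20 + 20*300 = 6020
step 3: join B via nl
    card(P join B) = 600*60/(5) = 7200
    cost = 6020 + 600*60 = 42020
step 4: join C via nl
    card(P join C) = 7200*80/(80) = 7200
    cost = 42020 + 7200*80 = 618020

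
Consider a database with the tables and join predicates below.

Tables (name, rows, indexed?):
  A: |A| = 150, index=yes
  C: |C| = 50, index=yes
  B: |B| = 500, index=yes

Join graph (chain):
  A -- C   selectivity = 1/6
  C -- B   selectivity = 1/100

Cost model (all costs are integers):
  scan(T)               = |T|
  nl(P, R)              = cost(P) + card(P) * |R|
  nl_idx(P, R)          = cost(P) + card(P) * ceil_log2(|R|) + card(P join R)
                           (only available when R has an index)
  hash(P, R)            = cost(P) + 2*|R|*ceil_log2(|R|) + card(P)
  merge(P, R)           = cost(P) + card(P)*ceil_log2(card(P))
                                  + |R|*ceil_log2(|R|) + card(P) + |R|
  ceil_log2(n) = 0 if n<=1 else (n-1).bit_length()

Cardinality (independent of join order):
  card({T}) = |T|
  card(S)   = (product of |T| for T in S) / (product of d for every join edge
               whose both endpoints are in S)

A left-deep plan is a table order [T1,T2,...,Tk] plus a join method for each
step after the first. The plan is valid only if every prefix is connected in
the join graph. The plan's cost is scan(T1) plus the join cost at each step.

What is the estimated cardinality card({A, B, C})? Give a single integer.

Tables in S: A(150), B(500), C(50)
Edges inside S: A-C(d=6), C-B(d=100)
numerator = 150 * 500 * 50 = 3750000
denominator = 6 * 100 = 600
card(S) = 3750000 / 600 = 6250

6250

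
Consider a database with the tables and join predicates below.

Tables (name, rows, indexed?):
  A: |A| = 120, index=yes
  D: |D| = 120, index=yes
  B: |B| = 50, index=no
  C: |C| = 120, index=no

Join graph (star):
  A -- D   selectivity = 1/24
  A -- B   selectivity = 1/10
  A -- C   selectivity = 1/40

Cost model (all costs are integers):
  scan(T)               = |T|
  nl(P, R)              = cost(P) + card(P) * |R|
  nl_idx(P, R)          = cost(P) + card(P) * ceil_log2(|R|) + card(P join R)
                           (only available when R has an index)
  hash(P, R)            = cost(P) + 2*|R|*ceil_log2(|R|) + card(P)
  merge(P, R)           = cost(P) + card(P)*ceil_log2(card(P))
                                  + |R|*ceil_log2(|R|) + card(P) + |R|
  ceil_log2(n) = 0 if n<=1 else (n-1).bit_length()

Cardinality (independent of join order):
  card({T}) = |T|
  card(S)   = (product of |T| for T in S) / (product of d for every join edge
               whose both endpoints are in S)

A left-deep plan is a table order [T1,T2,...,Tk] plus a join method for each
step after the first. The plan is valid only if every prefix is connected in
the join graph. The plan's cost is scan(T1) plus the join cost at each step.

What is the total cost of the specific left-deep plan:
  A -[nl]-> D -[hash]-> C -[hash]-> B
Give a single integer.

step 1: scan A: cost=120, card=120
step 2: join D via nl
    card(P join D) = 120*120/(24) = 600
    cost = 120 + 120*120 = 14520
step 3: join C via hash
    card(P join C) = 600*120/(40) = 1800
    cost = 14520 + 2*120*7 + 600 = 16800
step 4: join B via hash
    card(P join B) = 1800*50/(10) = 9000
    cost = 16800 + 2*50*6 + 1800 = 19200

19200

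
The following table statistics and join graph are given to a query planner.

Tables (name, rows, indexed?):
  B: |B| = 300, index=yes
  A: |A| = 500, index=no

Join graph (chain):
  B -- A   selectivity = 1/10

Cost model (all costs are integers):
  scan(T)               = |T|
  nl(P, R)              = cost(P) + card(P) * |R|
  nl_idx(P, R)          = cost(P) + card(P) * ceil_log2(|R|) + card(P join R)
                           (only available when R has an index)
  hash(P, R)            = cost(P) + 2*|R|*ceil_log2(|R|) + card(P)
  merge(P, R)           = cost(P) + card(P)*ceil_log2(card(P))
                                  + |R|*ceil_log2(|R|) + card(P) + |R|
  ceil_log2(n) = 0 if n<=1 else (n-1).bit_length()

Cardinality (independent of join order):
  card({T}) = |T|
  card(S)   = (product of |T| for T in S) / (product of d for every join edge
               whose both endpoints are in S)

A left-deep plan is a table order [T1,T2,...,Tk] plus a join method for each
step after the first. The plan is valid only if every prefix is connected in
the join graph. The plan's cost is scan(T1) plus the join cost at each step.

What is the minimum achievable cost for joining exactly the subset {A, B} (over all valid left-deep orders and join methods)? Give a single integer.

Selinger DP over subsets of {A,B}:
  {B}: scan cost=300, card=300
  {A}: scan cost=500, card=500
  {AB}: card=15000; try (B,hash)→6400, (A,merge)→8300, (B,merge)→8500, (A,hash)→9600, (B,nl_idx)→20000, (A,nl)→150300 …(+1); best=6400 via (B,hash)

6400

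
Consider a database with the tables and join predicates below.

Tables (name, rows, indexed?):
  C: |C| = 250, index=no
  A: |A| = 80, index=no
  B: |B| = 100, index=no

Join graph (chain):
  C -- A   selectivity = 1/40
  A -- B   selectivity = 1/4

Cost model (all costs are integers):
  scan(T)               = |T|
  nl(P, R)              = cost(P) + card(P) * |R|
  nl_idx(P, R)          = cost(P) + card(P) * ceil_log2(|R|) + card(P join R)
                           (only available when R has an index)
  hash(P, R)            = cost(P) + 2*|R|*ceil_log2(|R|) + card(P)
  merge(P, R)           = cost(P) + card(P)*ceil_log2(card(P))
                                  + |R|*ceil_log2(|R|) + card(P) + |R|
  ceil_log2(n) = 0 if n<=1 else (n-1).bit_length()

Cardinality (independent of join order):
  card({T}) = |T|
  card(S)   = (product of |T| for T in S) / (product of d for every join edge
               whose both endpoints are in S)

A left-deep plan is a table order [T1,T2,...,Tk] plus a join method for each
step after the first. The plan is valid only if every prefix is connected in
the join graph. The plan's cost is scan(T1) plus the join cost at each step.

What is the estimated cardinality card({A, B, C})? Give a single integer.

Tables in S: A(80), B(100), C(250)
Edges inside S: C-A(d=40), A-B(d=4)
numerator = 80 * 100 * 250 = 2000000
denominator = 40 * 4 = 160
card(S) = 2000000 / 160 = 12500

12500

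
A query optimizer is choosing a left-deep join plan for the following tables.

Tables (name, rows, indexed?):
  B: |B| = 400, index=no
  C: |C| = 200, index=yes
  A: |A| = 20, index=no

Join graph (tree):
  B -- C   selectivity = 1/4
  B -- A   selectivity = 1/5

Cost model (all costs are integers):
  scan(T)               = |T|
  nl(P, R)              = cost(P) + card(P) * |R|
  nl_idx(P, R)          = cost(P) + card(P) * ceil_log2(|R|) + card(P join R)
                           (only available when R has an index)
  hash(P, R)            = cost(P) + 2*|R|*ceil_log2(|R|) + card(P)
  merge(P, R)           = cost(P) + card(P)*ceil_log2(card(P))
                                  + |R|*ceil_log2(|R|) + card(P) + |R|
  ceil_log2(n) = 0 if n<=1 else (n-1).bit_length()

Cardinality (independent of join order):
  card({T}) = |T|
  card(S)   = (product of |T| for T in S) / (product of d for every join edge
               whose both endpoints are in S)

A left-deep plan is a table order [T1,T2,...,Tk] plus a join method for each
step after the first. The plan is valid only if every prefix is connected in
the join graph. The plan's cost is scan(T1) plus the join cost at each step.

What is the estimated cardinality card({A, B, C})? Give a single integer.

Tables in S: A(20), B(400), C(200)
Edges inside S: B-C(d=4), B-A(d=5)
numerator = 20 * 400 * 200 = 1600000
denominator = 4 * 5 = 20
card(S) = 1600000 / 20 = 80000

80000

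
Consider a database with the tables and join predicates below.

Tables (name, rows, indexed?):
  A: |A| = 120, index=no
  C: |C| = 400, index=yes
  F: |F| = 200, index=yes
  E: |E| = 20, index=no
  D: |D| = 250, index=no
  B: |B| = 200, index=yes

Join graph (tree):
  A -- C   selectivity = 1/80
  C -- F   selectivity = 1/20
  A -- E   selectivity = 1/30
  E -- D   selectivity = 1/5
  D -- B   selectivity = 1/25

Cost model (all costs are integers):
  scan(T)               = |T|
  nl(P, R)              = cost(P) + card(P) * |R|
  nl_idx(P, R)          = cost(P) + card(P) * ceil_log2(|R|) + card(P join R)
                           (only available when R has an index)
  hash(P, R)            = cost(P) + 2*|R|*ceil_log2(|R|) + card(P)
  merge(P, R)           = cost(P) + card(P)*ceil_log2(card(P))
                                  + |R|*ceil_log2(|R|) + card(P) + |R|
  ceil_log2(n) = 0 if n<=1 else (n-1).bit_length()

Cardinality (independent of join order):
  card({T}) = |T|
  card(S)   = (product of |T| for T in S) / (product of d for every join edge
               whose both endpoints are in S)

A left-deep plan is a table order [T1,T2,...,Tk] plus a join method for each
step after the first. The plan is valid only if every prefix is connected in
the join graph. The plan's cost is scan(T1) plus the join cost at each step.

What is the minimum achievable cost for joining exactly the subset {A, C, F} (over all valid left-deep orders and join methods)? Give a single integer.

5600

Selinger DP over subsets of {A,C,F}:
  {A}: scan cost=120, card=120
  {C}: scan cost=400, card=400
  {F}: scan cost=200, card=200
  {AC}: card=600; try (C,nl_idx)→1800, (A,hash)→2480, (C,merge)→5080, (A,merge)→5360, (C,hash)→7440, (C,nl)→48120 …(+1); best=1800 via (C,nl_idx)
  {CF}: card=4000; try (F,hash)→4000, (C,merge)→6000, (C,nl_idx)→6000, (F,merge)→6200, (F,nl_idx)→7600, (C,hash)→7600 …(+2); best=4000 via (F,hash)
  {ACF}: card=6000; try (F,hash)→5600, (A,hash)→9680, (F,merge)→10200, (F,nl_idx)→12600, (A,merge)→56960, (F,nl)→121800 …(+1); best=5600 via (F,hash)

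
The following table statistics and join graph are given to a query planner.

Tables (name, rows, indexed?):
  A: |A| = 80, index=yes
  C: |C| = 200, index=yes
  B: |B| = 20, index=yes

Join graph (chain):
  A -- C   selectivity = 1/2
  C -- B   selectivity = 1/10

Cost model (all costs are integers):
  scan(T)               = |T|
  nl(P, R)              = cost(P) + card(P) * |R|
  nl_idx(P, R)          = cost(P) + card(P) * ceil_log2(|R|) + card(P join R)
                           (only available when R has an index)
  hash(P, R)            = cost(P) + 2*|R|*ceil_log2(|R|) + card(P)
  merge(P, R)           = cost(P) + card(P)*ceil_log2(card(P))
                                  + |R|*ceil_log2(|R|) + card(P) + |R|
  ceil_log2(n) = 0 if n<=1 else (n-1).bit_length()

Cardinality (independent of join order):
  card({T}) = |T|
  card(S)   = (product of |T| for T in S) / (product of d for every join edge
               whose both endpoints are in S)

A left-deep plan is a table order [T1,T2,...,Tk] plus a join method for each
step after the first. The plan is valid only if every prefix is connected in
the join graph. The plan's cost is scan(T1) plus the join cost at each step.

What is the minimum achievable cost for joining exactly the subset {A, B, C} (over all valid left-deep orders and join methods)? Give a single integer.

Selinger DP over subsets of {A,B,C}:
  {A}: scan cost=80, card=80
  {C}: scan cost=200, card=200
  {B}: scan cost=20, card=20
  {AC}: card=8000; try (A,hash)→1520, (C,merge)→2520, (A,merge)→2640, (C,hash)→3360, (C,nl_idx)→8720, (A,nl_idx)→9600 …(+2); best=1520 via (A,hash)
  {BC}: card=400; try (C,nl_idx)→580, (B,hash)→600, (B,nl_idx)→1600, (C,merge)→1940, (B,merge)→2120, (C,hash)→3240 …(+2); best=580 via (C,nl_idx)
  {ABC}: card=16000; try (A,hash)→2100, (A,merge)→5220, (B,hash)→9720, (A,nl_idx)→19380, (A,nl)→32580, (B,nl_idx)→57520 …(+2); best=2100 via (A,hash)

2100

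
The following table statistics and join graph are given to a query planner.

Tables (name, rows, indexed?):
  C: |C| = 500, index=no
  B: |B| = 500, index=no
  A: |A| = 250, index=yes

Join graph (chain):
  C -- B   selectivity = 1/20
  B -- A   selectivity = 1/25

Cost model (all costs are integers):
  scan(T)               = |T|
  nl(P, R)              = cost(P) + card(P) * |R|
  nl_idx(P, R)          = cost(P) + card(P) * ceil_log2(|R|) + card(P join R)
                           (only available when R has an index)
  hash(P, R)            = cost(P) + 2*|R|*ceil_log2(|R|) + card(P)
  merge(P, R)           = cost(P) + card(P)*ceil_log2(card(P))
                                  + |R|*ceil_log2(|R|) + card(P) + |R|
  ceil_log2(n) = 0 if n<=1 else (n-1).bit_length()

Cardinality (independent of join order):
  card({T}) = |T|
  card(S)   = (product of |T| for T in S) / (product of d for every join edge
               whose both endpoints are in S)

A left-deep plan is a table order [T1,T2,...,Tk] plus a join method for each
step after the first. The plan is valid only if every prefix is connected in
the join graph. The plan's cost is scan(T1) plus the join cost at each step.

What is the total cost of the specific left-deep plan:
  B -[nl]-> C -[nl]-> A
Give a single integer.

step 1: scan B: cost=500, card=500
step 2: join C via nl
    card(P join C) = 500*500/(20) = 12500
    cost = 500 + 500*500 = 250500
step 3: join A via nl
    card(P join A) = 12500*250/(25) = 125000
    cost = 250500 + 12500*250 = 3375500

3375500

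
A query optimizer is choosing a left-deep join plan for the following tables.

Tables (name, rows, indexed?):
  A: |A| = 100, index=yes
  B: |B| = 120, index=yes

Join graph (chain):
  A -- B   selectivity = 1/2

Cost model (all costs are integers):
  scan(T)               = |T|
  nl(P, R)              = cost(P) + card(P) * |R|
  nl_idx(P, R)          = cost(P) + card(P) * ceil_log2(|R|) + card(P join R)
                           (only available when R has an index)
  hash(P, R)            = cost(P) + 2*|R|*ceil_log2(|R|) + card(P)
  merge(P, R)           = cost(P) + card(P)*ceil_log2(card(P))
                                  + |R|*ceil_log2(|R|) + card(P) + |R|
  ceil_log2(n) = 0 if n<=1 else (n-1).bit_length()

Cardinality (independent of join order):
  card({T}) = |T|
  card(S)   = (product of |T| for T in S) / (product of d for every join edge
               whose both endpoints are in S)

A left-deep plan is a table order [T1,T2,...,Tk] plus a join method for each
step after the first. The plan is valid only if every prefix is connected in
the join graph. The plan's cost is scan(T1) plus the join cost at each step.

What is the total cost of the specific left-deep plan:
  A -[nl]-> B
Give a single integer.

step 1: scan A: cost=100, card=100
step 2: join B via nl
    card(P join B) = 100*120/(2) = 6000
    cost = 100 + 100*120 = 12100

12100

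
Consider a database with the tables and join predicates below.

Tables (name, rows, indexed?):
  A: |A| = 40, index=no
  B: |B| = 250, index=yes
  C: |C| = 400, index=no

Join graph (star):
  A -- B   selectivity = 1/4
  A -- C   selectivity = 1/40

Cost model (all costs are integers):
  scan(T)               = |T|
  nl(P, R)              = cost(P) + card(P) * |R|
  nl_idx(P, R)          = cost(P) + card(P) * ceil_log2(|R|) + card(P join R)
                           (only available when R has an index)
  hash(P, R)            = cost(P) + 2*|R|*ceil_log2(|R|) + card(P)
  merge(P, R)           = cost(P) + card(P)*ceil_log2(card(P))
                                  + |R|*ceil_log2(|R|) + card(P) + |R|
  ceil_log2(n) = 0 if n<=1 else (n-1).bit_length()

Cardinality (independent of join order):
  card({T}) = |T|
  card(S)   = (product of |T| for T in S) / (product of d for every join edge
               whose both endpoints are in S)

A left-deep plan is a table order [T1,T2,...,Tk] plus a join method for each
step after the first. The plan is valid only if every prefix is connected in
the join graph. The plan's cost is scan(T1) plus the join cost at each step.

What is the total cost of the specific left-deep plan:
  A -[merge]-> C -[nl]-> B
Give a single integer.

step 1: scan A: cost=40, card=40
step 2: join C via merge
    card(P join C) = 40*400/(40) = 400
    cost = 40 + 40*6 + 400*9 + 40 + 400 = 4320
step 3: join B via nl
    card(P join B) = 400*250/(4) = 25000
    cost = 4320 + 400*250 = 104320

104320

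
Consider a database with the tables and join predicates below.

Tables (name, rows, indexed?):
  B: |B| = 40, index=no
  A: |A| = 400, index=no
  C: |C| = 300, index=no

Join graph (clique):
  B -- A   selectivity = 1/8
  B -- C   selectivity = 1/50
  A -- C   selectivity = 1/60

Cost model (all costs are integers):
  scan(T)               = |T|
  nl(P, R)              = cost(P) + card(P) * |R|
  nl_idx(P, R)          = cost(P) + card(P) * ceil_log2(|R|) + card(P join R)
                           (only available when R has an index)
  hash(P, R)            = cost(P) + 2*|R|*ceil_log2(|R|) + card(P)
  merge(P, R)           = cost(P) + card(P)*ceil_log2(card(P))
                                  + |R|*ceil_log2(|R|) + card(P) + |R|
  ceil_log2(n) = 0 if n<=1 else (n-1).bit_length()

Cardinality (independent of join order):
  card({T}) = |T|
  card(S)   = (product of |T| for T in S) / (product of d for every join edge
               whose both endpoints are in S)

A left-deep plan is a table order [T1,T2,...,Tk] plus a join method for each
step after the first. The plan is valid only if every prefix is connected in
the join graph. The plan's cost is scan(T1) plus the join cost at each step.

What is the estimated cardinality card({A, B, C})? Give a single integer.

200

Tables in S: A(400), B(40), C(300)
Edges inside S: B-A(d=8), B-C(d=50), A-C(d=60)
numerator = 400 * 40 * 300 = 4800000
denominator = 8 * 50 * 60 = 24000
card(S) = 4800000 / 24000 = 200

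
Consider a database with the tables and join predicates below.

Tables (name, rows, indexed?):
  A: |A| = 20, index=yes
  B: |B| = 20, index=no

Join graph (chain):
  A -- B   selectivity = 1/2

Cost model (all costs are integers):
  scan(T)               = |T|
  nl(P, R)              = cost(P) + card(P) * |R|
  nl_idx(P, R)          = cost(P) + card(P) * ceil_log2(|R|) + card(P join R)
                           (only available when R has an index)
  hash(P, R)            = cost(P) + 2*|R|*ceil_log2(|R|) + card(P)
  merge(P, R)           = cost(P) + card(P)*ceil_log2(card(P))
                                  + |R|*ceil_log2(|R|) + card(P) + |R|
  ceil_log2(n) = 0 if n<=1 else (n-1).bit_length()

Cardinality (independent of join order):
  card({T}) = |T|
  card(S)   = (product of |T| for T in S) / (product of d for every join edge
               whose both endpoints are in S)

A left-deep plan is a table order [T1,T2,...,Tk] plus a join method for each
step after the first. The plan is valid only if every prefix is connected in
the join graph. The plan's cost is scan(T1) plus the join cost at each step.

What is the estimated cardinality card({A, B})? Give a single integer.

Tables in S: A(20), B(20)
Edges inside S: A-B(d=2)
numerator = 20 * 20 = 400
denominator = 2 = 2
card(S) = 400 / 2 = 200

200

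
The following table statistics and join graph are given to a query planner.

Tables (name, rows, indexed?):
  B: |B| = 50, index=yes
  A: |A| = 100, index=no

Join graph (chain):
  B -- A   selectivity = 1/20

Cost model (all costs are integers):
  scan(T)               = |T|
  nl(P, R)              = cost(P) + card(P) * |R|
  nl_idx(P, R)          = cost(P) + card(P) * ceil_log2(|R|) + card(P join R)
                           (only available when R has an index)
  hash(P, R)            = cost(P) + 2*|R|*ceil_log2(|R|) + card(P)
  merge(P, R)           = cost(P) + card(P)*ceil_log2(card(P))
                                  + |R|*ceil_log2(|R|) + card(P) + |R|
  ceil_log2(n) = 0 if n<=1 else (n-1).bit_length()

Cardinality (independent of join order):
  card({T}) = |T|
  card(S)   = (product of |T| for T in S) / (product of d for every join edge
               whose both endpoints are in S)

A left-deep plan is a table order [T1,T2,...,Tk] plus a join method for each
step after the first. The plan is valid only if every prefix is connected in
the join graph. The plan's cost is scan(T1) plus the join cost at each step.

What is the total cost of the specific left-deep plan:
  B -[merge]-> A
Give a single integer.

step 1: scan B: cost=50, card=50
step 2: join A via merge
    card(P join A) = 50*100/(20) = 250
    cost = 50 + 50*6 + 100*7 + 50 + 100 = 1200

1200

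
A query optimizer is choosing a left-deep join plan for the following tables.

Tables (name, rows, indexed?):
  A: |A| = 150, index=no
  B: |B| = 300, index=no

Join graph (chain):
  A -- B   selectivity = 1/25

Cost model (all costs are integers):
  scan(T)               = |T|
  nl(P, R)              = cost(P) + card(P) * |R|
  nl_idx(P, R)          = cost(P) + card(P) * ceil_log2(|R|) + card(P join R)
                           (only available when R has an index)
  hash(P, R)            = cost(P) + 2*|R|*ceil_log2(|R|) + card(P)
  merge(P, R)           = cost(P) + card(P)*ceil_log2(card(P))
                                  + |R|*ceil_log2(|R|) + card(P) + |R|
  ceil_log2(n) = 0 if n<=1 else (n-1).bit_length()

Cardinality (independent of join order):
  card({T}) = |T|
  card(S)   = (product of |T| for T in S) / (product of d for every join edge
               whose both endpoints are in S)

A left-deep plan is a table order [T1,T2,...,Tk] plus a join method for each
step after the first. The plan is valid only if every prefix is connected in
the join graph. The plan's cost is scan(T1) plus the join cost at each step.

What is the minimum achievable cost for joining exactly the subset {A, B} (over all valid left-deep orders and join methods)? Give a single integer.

Selinger DP over subsets of {A,B}:
  {A}: scan cost=150, card=150
  {B}: scan cost=300, card=300
  {AB}: card=1800; try (A,hash)→3000, (B,merge)→4500, (A,merge)→4650, (B,hash)→5700, (B,nl)→45150, (A,nl)→45300; best=3000 via (A,hash)

3000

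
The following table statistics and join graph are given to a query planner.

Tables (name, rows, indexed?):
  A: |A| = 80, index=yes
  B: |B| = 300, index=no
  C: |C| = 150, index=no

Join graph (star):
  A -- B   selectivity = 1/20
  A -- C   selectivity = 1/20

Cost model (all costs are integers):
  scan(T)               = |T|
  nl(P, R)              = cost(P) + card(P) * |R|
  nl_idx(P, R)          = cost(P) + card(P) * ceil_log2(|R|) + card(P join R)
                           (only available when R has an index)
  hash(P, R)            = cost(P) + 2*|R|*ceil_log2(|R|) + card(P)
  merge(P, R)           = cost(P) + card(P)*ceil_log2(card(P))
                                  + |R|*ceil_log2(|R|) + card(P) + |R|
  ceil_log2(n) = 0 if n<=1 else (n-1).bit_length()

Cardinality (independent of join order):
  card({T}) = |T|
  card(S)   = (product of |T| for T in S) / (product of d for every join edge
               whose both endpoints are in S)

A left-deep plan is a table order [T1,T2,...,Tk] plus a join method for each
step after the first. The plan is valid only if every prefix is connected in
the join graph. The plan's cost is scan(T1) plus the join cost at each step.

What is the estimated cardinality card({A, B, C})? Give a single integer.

9000

Tables in S: A(80), B(300), C(150)
Edges inside S: A-B(d=20), A-C(d=20)
numerator = 80 * 300 * 150 = 3600000
denominator = 20 * 20 = 400
card(S) = 3600000 / 400 = 9000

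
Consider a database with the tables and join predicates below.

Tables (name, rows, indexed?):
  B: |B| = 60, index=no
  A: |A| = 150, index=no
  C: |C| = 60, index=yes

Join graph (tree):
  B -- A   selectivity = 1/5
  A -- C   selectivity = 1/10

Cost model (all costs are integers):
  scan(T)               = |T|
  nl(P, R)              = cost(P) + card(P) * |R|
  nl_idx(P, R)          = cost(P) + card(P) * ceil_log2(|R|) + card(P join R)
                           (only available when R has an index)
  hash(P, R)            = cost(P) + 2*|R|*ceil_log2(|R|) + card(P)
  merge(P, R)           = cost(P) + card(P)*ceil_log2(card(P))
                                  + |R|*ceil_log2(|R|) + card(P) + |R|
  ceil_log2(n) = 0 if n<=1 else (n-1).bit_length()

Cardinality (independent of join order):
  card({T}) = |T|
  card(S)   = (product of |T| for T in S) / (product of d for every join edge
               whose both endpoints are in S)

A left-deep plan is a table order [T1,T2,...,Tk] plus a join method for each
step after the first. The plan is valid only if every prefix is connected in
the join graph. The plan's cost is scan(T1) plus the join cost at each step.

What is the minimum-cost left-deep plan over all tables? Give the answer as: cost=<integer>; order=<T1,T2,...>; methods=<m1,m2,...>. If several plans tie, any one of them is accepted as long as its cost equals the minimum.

Selinger DP (subsets sized 1..n):
  {B}: scan cost=60, card=60
  {A}: scan cost=150, card=150
  {C}: scan cost=60, card=60
  {AB}: card=1800; try (B,hash)→1020, (A,merge)→1830, (B,merge)→1920, (A,hash)→2520, (A,nl)→9060, (B,nl)→9150; best=1020 via (B,hash)
  {AC}: card=900; try (C,hash)→1020, (A,merge)→1830, (C,merge)→1920, (C,nl_idx)→1950, (A,hash)→2520, (A,nl)→9060 …(+1); best=1020 via (C,hash)
  {ABC}: card=10800; try (B,hash)→2640, (C,hash)→3540, (B,merge)→11340, (C,nl_idx)→22620, (C,merge)→23040, (B,nl)→55020 …(+1); best=2640 via (B,hash)

cost=2640; order=A,C,B; methods=hash,hash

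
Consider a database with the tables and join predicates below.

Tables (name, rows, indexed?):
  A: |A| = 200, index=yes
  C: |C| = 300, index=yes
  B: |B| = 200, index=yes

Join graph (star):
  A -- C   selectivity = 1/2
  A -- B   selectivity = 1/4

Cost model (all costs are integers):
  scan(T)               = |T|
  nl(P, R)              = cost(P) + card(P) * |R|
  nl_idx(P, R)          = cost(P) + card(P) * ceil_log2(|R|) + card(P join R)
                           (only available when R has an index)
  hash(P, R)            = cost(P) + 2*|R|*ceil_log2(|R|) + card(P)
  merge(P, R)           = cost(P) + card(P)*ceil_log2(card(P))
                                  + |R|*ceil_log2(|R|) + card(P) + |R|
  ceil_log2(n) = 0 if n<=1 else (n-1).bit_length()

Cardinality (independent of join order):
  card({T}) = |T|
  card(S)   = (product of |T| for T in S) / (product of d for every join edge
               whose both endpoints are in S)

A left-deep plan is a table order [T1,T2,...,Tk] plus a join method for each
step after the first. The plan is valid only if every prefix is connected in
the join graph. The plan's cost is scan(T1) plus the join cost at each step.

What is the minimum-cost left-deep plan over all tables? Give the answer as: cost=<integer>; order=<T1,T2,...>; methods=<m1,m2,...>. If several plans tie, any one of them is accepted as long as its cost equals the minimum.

Selinger DP (subsets sized 1..n):
  {A}: scan cost=200, card=200
  {C}: scan cost=300, card=300
  {B}: scan cost=200, card=200
  {AC}: card=30000; try (A,hash)→3800, (C,merge)→5000, (A,merge)→5100, (C,hash)→5800, (C,nl_idx)→32000, (A,nl_idx)→32700 …(+2); best=3800 via (A,hash)
  {AB}: card=10000; try (B,hash)→3600, (A,hash)→3600, (B,merge)→3800, (A,merge)→3800, (B,nl_idx)→11800, (A,nl_idx)→11800 …(+2); best=3600 via (B,hash)
  {ABC}: card=1500000; try (C,hash)→19000, (B,hash)→37000, (C,merge)→156600, (B,merge)→485600, (C,nl_idx)→1593600, (B,nl_idx)→1743800 …(+2); best=19000 via (C,hash)

cost=19000; order=A,B,C; methods=hash,hash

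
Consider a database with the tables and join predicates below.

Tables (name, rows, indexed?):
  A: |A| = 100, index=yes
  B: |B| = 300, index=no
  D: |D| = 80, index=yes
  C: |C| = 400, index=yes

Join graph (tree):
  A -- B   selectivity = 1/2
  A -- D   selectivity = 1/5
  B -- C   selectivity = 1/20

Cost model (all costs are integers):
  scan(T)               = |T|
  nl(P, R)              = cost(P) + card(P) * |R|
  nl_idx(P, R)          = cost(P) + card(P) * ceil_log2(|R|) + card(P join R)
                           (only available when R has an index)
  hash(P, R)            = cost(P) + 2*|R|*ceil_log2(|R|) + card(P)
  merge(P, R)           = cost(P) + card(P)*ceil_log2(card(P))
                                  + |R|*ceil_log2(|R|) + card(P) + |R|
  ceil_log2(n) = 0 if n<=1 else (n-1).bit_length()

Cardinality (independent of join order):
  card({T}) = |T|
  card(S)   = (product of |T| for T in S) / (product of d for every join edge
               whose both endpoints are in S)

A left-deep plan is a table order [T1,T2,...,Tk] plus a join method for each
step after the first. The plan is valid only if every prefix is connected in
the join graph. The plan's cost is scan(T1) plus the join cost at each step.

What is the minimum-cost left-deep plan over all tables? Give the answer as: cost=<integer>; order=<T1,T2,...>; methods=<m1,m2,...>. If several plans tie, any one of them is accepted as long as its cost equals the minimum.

cost=255520; order=A,D,B,C; methods=hash,hash,hash

Selinger DP (subsets sized 1..n):
  {A}: scan cost=100, card=100
  {B}: scan cost=300, card=300
  {D}: scan cost=80, card=80
  {C}: scan cost=400, card=400
  {AB}: card=15000; try (A,hash)→2000, (B,merge)→3900, (A,merge)→4100, (B,hash)→5600, (A,nl_idx)→17400, (B,nl)→30100 …(+1); best=2000 via (A,hash)
  {AD}: card=1600; try (D,hash)→1320, (A,merge)→1520, (D,merge)→1540, (A,hash)→1560, (A,nl_idx)→2240, (D,nl_idx)→2400 …(+2); best=1320 via (D,hash)
  {BC}: card=6000; try (B,hash)→6200, (C,merge)→7300, (B,merge)→7400, (C,hash)→7800, (C,nl_idx)→9000, (C,nl)→120300 …(+1); best=6200 via (B,hash)
  {ABD}: card=240000; try (B,hash)→8320, (D,hash)→18120, (B,merge)→23520, (D,merge)→227640, (D,nl_idx)→347000, (B,nl)→481320 …(+1); best=8320 via (B,hash)
  {ABC}: card=300000; try (A,hash)→13600, (C,hash)→24200, (A,merge)→91000, (C,merge)→231000, (A,nl_idx)→348200, (C,nl_idx)→437000 …(+2); best=13600 via (A,hash)
  {ABCD}: card=4800000; try (C,hash)→255520, (D,hash)→314720, (C,merge)→4572320, (D,merge)→6014240, (D,nl_idx)→6913600, (C,nl_idx)→6968320 …(+2); best=255520 via (C,hash)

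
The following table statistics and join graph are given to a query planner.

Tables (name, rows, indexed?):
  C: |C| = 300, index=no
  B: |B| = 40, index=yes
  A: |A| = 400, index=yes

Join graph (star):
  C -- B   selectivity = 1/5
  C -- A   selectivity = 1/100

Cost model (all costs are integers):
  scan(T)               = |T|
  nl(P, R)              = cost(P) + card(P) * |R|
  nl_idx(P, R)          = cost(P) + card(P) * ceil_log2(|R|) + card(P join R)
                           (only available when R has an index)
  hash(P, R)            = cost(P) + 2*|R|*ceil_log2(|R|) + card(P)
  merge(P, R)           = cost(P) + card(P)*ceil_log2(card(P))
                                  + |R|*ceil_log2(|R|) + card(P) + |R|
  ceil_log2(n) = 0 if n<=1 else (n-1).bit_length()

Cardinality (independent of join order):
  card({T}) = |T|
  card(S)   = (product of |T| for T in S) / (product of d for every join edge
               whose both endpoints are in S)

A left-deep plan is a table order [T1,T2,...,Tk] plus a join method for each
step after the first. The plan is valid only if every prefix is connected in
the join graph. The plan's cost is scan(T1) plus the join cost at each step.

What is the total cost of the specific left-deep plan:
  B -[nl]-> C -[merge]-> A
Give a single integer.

step 1: scan B: cost=40, card=40
step 2: join C via nl
    card(P join C) = 40*300/(5) = 2400
    cost = 40 + 40*300 = 12040
step 3: join A via merge
    card(P join A) = 2400*400/(100) = 9600
    cost = 12040 + 2400*12 + 400*9 + 2400 + 400 = 47240

47240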